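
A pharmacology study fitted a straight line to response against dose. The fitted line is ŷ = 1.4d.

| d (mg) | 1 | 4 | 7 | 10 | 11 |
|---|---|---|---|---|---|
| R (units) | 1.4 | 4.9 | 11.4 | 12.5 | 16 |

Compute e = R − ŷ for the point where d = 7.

ŷ = 1.4·7 = 9.8
e = 11.4 − 9.8 = 1.6

e = 1.6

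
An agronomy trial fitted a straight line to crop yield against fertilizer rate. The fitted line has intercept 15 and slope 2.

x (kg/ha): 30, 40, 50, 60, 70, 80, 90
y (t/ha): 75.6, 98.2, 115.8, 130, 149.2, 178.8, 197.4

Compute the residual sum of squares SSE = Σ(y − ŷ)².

x=30: ŷ = 15 + 2·30 = 75; r = 75.6 − 75 = 0.6
x=40: ŷ = 15 + 2·40 = 95; r = 98.2 − 95 = 3.2
x=50: ŷ = 15 + 2·50 = 115; r = 115.8 − 115 = 0.8
x=60: ŷ = 15 + 2·60 = 135; r = 130 − 135 = -5
x=70: ŷ = 15 + 2·70 = 155; r = 149.2 − 155 = -5.8
x=80: ŷ = 15 + 2·80 = 175; r = 178.8 − 175 = 3.8
x=90: ŷ = 15 + 2·90 = 195; r = 197.4 − 195 = 2.4
SSE = 0.36 + 10.24 + 0.64 + 25 + 33.64 + 14.44 + 5.76 = 90.08

SSE = 90.08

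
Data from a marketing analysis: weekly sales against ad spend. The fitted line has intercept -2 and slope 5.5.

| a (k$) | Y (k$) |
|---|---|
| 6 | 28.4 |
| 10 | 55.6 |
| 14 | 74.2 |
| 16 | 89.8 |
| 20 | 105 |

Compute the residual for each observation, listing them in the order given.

a=6: Ŷ = -2 + 5.5·6 = 31; e = 28.4 − 31 = -2.6
a=10: Ŷ = -2 + 5.5·10 = 53; e = 55.6 − 53 = 2.6
a=14: Ŷ = -2 + 5.5·14 = 75; e = 74.2 − 75 = -0.8
a=16: Ŷ = -2 + 5.5·16 = 86; e = 89.8 − 86 = 3.8
a=20: Ŷ = -2 + 5.5·20 = 108; e = 105 − 108 = -3

-2.6, 2.6, -0.8, 3.8, -3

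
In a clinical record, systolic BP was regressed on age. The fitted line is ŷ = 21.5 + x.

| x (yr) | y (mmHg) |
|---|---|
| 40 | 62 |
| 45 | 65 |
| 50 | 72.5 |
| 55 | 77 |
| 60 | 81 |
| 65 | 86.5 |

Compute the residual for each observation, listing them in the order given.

0.5, -1.5, 1, 0.5, -0.5, 0

x=40: ŷ = 21.5 + 40 = 61.5; r = 62 − 61.5 = 0.5
x=45: ŷ = 21.5 + 45 = 66.5; r = 65 − 66.5 = -1.5
x=50: ŷ = 21.5 + 50 = 71.5; r = 72.5 − 71.5 = 1
x=55: ŷ = 21.5 + 55 = 76.5; r = 77 − 76.5 = 0.5
x=60: ŷ = 21.5 + 60 = 81.5; r = 81 − 81.5 = -0.5
x=65: ŷ = 21.5 + 65 = 86.5; r = 86.5 − 86.5 = 0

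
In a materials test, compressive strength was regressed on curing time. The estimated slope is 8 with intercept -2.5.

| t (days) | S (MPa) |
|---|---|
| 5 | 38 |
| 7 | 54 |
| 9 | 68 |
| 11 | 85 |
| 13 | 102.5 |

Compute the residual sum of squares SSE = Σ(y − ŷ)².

t=5: Ŝ = -2.5 + 8·5 = 37.5; e = 38 − 37.5 = 0.5
t=7: Ŝ = -2.5 + 8·7 = 53.5; e = 54 − 53.5 = 0.5
t=9: Ŝ = -2.5 + 8·9 = 69.5; e = 68 − 69.5 = -1.5
t=11: Ŝ = -2.5 + 8·11 = 85.5; e = 85 − 85.5 = -0.5
t=13: Ŝ = -2.5 + 8·13 = 101.5; e = 102.5 − 101.5 = 1
SSE = 0.25 + 0.25 + 2.25 + 0.25 + 1 = 4

SSE = 4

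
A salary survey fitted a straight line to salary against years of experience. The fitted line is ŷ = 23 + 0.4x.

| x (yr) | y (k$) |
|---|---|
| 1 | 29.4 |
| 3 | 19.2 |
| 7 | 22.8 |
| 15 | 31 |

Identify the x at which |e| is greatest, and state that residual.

x = 1, e = 6

x=1: ŷ = 23 + 0.4·1 = 23.4; e = 29.4 − 23.4 = 6
x=3: ŷ = 23 + 0.4·3 = 24.2; e = 19.2 − 24.2 = -5
x=7: ŷ = 23 + 0.4·7 = 25.8; e = 22.8 − 25.8 = -3
x=15: ŷ = 23 + 0.4·15 = 29; e = 31 − 29 = 2
Largest |e| is 6 at x = 1, residual 6.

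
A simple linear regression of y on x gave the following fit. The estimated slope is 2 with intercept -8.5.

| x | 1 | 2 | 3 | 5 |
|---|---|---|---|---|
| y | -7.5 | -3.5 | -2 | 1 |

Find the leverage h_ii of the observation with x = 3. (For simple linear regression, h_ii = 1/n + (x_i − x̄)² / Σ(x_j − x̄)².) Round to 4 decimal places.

x̄ = (1 + 2 + 3 + 5)/4 = 2.75
Σ(x − x̄)² = 3.0625 + 0.5625 + 0.0625 + 5.0625 = 8.75
h = 1/4 + (0.25)²/8.75 = 0.25 + 0.00714286 = 0.2571

h = 0.2571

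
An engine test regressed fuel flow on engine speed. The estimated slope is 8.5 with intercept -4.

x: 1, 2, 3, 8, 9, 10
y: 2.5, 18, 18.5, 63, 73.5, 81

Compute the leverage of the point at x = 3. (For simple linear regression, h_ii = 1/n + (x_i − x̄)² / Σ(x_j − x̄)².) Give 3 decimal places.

x̄ = (1 + 2 + 3 + 8 + 9 + 10)/6 = 5.5
Σ(x − x̄)² = 20.25 + 12.25 + 6.25 + 6.25 + 12.25 + 20.25 = 77.5
h = 1/6 + (-2.5)²/77.5 = 0.166667 + 0.0806452 = 0.247

h = 0.247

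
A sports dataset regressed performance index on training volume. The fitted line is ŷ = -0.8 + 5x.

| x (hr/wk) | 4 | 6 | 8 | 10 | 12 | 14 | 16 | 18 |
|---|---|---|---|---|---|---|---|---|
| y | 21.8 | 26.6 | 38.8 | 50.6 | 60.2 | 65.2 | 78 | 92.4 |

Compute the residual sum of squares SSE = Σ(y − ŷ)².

x=4: ŷ = -0.8 + 5·4 = 19.2; r = 21.8 − 19.2 = 2.6
x=6: ŷ = -0.8 + 5·6 = 29.2; r = 26.6 − 29.2 = -2.6
x=8: ŷ = -0.8 + 5·8 = 39.2; r = 38.8 − 39.2 = -0.4
x=10: ŷ = -0.8 + 5·10 = 49.2; r = 50.6 − 49.2 = 1.4
x=12: ŷ = -0.8 + 5·12 = 59.2; r = 60.2 − 59.2 = 1
x=14: ŷ = -0.8 + 5·14 = 69.2; r = 65.2 − 69.2 = -4
x=16: ŷ = -0.8 + 5·16 = 79.2; r = 78 − 79.2 = -1.2
x=18: ŷ = -0.8 + 5·18 = 89.2; r = 92.4 − 89.2 = 3.2
SSE = 6.76 + 6.76 + 0.16 + 1.96 + 1 + 16 + 1.44 + 10.24 = 44.32

SSE = 44.32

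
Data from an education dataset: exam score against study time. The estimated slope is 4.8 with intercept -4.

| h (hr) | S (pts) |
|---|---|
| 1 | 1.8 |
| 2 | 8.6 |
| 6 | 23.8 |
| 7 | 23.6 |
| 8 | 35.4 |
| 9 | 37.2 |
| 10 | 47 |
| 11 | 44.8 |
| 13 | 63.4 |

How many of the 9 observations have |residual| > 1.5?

6

h=1: ŷ = -4 + 4.8·1 = 0.8; e = 1.8 − 0.8 = 1
h=2: ŷ = -4 + 4.8·2 = 5.6; e = 8.6 − 5.6 = 3
h=6: ŷ = -4 + 4.8·6 = 24.8; e = 23.8 − 24.8 = -1
h=7: ŷ = -4 + 4.8·7 = 29.6; e = 23.6 − 29.6 = -6
h=8: ŷ = -4 + 4.8·8 = 34.4; e = 35.4 − 34.4 = 1
h=9: ŷ = -4 + 4.8·9 = 39.2; e = 37.2 − 39.2 = -2
h=10: ŷ = -4 + 4.8·10 = 44; e = 47 − 44 = 3
h=11: ŷ = -4 + 4.8·11 = 48.8; e = 44.8 − 48.8 = -4
h=13: ŷ = -4 + 4.8·13 = 58.4; e = 63.4 − 58.4 = 5
|e| > 1.5: h=2 (|e|=3), h=7 (|e|=6), h=9 (|e|=2), h=10 (|e|=3), h=11 (|e|=4), h=13 (|e|=5) → 6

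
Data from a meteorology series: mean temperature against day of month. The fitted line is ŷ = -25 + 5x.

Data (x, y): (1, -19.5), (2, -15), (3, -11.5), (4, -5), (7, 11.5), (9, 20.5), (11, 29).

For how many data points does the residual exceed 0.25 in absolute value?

x=1: ŷ = -25 + 5·1 = -20; r = -19.5 − (-20) = 0.5
x=2: ŷ = -25 + 5·2 = -15; r = -15 − (-15) = 0
x=3: ŷ = -25 + 5·3 = -10; r = -11.5 − (-10) = -1.5
x=4: ŷ = -25 + 5·4 = -5; r = -5 − (-5) = 0
x=7: ŷ = -25 + 5·7 = 10; r = 11.5 − 10 = 1.5
x=9: ŷ = -25 + 5·9 = 20; r = 20.5 − 20 = 0.5
x=11: ŷ = -25 + 5·11 = 30; r = 29 − 30 = -1
|r| > 0.25: x=1 (|r|=0.5), x=3 (|r|=1.5), x=7 (|r|=1.5), x=9 (|r|=0.5), x=11 (|r|=1) → 5

5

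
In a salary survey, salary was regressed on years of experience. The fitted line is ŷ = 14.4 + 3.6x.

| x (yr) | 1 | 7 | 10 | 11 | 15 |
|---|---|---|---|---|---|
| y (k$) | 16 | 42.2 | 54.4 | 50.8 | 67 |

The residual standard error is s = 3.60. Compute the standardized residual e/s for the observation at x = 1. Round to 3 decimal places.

ŷ = 14.4 + 3.6·1 = 18
e = 16 − 18 = -2
e/s = -2 / 3.60 = -0.556

-0.556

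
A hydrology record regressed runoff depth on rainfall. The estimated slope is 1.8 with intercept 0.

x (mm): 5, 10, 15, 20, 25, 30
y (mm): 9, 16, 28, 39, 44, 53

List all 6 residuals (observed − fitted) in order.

x=5: ŷ = 1.8·5 = 9; e = 9 − 9 = 0
x=10: ŷ = 1.8·10 = 18; e = 16 − 18 = -2
x=15: ŷ = 1.8·15 = 27; e = 28 − 27 = 1
x=20: ŷ = 1.8·20 = 36; e = 39 − 36 = 3
x=25: ŷ = 1.8·25 = 45; e = 44 − 45 = -1
x=30: ŷ = 1.8·30 = 54; e = 53 − 54 = -1

0, -2, 1, 3, -1, -1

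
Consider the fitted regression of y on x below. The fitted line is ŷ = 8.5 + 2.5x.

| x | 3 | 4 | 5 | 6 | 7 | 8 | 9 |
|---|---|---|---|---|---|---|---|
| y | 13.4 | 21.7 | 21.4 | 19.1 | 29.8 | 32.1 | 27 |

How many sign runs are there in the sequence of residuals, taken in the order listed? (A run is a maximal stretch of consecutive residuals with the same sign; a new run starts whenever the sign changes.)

x=3: ŷ = 8.5 + 2.5·3 = 16; e = 13.4 − 16 = -2.6
x=4: ŷ = 8.5 + 2.5·4 = 18.5; e = 21.7 − 18.5 = 3.2
x=5: ŷ = 8.5 + 2.5·5 = 21; e = 21.4 − 21 = 0.4
x=6: ŷ = 8.5 + 2.5·6 = 23.5; e = 19.1 − 23.5 = -4.4
x=7: ŷ = 8.5 + 2.5·7 = 26; e = 29.8 − 26 = 3.8
x=8: ŷ = 8.5 + 2.5·8 = 28.5; e = 32.1 − 28.5 = 3.6
x=9: ŷ = 8.5 + 2.5·9 = 31; e = 27 − 31 = -4
Signs: − + + − + + −
Runs: −×1, +×2, −×1, +×2, −×1 → 5

5 runs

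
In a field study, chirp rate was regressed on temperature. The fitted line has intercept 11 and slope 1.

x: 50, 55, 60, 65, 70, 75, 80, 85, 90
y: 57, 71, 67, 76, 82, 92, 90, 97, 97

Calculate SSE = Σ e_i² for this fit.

x=50: ŷ = 11 + 50 = 61; e = 57 − 61 = -4
x=55: ŷ = 11 + 55 = 66; e = 71 − 66 = 5
x=60: ŷ = 11 + 60 = 71; e = 67 − 71 = -4
x=65: ŷ = 11 + 65 = 76; e = 76 − 76 = 0
x=70: ŷ = 11 + 70 = 81; e = 82 − 81 = 1
x=75: ŷ = 11 + 75 = 86; e = 92 − 86 = 6
x=80: ŷ = 11 + 80 = 91; e = 90 − 91 = -1
x=85: ŷ = 11 + 85 = 96; e = 97 − 96 = 1
x=90: ŷ = 11 + 90 = 101; e = 97 − 101 = -4
SSE = 16 + 25 + 16 + 0 + 1 + 36 + 1 + 1 + 16 = 112

SSE = 112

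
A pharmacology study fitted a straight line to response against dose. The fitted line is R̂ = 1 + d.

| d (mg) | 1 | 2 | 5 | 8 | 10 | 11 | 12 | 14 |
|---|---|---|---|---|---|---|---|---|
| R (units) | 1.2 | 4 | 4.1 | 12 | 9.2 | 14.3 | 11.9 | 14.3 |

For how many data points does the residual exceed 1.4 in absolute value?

4

d=1: R̂ = 1 + 1 = 2; e = 1.2 − 2 = -0.8
d=2: R̂ = 1 + 2 = 3; e = 4 − 3 = 1
d=5: R̂ = 1 + 5 = 6; e = 4.1 − 6 = -1.9
d=8: R̂ = 1 + 8 = 9; e = 12 − 9 = 3
d=10: R̂ = 1 + 10 = 11; e = 9.2 − 11 = -1.8
d=11: R̂ = 1 + 11 = 12; e = 14.3 − 12 = 2.3
d=12: R̂ = 1 + 12 = 13; e = 11.9 − 13 = -1.1
d=14: R̂ = 1 + 14 = 15; e = 14.3 − 15 = -0.7
|e| > 1.4: d=5 (|e|=1.9), d=8 (|e|=3), d=10 (|e|=1.8), d=11 (|e|=2.3) → 4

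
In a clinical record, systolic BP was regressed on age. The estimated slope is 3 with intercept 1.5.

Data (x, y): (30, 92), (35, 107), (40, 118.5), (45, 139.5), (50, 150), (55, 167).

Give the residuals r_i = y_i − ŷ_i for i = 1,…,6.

x=30: ŷ = 1.5 + 3·30 = 91.5; r = 92 − 91.5 = 0.5
x=35: ŷ = 1.5 + 3·35 = 106.5; r = 107 − 106.5 = 0.5
x=40: ŷ = 1.5 + 3·40 = 121.5; r = 118.5 − 121.5 = -3
x=45: ŷ = 1.5 + 3·45 = 136.5; r = 139.5 − 136.5 = 3
x=50: ŷ = 1.5 + 3·50 = 151.5; r = 150 − 151.5 = -1.5
x=55: ŷ = 1.5 + 3·55 = 166.5; r = 167 − 166.5 = 0.5

0.5, 0.5, -3, 3, -1.5, 0.5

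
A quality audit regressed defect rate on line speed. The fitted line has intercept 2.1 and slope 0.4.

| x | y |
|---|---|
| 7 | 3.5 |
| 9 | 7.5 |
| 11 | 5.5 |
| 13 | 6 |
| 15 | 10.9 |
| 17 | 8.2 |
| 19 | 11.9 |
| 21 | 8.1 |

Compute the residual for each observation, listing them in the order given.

x=7: ŷ = 2.1 + 0.4·7 = 4.9; r = 3.5 − 4.9 = -1.4
x=9: ŷ = 2.1 + 0.4·9 = 5.7; r = 7.5 − 5.7 = 1.8
x=11: ŷ = 2.1 + 0.4·11 = 6.5; r = 5.5 − 6.5 = -1
x=13: ŷ = 2.1 + 0.4·13 = 7.3; r = 6 − 7.3 = -1.3
x=15: ŷ = 2.1 + 0.4·15 = 8.1; r = 10.9 − 8.1 = 2.8
x=17: ŷ = 2.1 + 0.4·17 = 8.9; r = 8.2 − 8.9 = -0.7
x=19: ŷ = 2.1 + 0.4·19 = 9.7; r = 11.9 − 9.7 = 2.2
x=21: ŷ = 2.1 + 0.4·21 = 10.5; r = 8.1 − 10.5 = -2.4

-1.4, 1.8, -1, -1.3, 2.8, -0.7, 2.2, -2.4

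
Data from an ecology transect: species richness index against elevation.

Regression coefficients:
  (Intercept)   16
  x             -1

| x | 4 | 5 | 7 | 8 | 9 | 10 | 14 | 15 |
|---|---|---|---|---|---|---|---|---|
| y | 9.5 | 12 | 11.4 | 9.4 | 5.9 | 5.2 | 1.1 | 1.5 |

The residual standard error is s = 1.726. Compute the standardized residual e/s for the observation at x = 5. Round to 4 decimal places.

ŷ = 16 − 5 = 11
e = 12 − 11 = 1
e/s = 1 / 1.726 = 0.5794

0.5794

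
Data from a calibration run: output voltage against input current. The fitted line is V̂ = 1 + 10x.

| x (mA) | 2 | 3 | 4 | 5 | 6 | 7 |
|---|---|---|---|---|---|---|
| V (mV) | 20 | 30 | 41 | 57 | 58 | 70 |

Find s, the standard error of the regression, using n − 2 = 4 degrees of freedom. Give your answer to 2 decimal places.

x=2: V̂ = 1 + 10·2 = 21; e = 20 − 21 = -1
x=3: V̂ = 1 + 10·3 = 31; e = 30 − 31 = -1
x=4: V̂ = 1 + 10·4 = 41; e = 41 − 41 = 0
x=5: V̂ = 1 + 10·5 = 51; e = 57 − 51 = 6
x=6: V̂ = 1 + 10·6 = 61; e = 58 − 61 = -3
x=7: V̂ = 1 + 10·7 = 71; e = 70 − 71 = -1
SSE = 1 + 1 + 0 + 36 + 9 + 1 = 48
s = √(48/4) = √12 ≈ 3.46

s = 3.46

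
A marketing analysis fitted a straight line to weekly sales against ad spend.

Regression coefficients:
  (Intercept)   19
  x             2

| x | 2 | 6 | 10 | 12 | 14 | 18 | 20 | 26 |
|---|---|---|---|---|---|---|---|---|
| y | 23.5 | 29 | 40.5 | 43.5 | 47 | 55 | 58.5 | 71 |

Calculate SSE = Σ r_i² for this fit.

SSE = 7

x=2: ŷ = 19 + 2·2 = 23; r = 23.5 − 23 = 0.5
x=6: ŷ = 19 + 2·6 = 31; r = 29 − 31 = -2
x=10: ŷ = 19 + 2·10 = 39; r = 40.5 − 39 = 1.5
x=12: ŷ = 19 + 2·12 = 43; r = 43.5 − 43 = 0.5
x=14: ŷ = 19 + 2·14 = 47; r = 47 − 47 = 0
x=18: ŷ = 19 + 2·18 = 55; r = 55 − 55 = 0
x=20: ŷ = 19 + 2·20 = 59; r = 58.5 − 59 = -0.5
x=26: ŷ = 19 + 2·26 = 71; r = 71 − 71 = 0
SSE = 0.25 + 4 + 2.25 + 0.25 + 0 + 0 + 0.25 + 0 = 7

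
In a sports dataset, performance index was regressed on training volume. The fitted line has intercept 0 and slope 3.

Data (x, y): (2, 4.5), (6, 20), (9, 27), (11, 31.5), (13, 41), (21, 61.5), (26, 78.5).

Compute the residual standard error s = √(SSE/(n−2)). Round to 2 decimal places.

x=2: ŷ = 3·2 = 6; e = 4.5 − 6 = -1.5
x=6: ŷ = 3·6 = 18; e = 20 − 18 = 2
x=9: ŷ = 3·9 = 27; e = 27 − 27 = 0
x=11: ŷ = 3·11 = 33; e = 31.5 − 33 = -1.5
x=13: ŷ = 3·13 = 39; e = 41 − 39 = 2
x=21: ŷ = 3·21 = 63; e = 61.5 − 63 = -1.5
x=26: ŷ = 3·26 = 78; e = 78.5 − 78 = 0.5
SSE = 2.25 + 4 + 0 + 2.25 + 4 + 2.25 + 0.25 = 15
s = √(15/5) = √3 ≈ 1.73

s = 1.73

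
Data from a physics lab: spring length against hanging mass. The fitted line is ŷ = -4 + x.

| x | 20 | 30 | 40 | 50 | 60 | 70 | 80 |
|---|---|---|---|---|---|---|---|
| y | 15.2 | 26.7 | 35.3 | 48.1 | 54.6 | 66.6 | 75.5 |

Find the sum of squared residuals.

x=20: ŷ = -4 + 20 = 16; e = 15.2 − 16 = -0.8
x=30: ŷ = -4 + 30 = 26; e = 26.7 − 26 = 0.7
x=40: ŷ = -4 + 40 = 36; e = 35.3 − 36 = -0.7
x=50: ŷ = -4 + 50 = 46; e = 48.1 − 46 = 2.1
x=60: ŷ = -4 + 60 = 56; e = 54.6 − 56 = -1.4
x=70: ŷ = -4 + 70 = 66; e = 66.6 − 66 = 0.6
x=80: ŷ = -4 + 80 = 76; e = 75.5 − 76 = -0.5
SSE = 0.64 + 0.49 + 0.49 + 4.41 + 1.96 + 0.36 + 0.25 = 8.6

SSE = 8.6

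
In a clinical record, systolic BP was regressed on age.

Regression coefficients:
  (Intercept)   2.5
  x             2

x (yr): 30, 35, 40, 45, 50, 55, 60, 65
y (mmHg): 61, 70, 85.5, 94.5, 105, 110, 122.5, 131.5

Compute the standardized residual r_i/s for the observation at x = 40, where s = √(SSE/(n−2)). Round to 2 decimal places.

1.24

x=30: ŷ = 2.5 + 2·30 = 62.5; r = 61 − 62.5 = -1.5
x=35: ŷ = 2.5 + 2·35 = 72.5; r = 70 − 72.5 = -2.5
x=40: ŷ = 2.5 + 2·40 = 82.5; r = 85.5 − 82.5 = 3
x=45: ŷ = 2.5 + 2·45 = 92.5; r = 94.5 − 92.5 = 2
x=50: ŷ = 2.5 + 2·50 = 102.5; r = 105 − 102.5 = 2.5
x=55: ŷ = 2.5 + 2·55 = 112.5; r = 110 − 112.5 = -2.5
x=60: ŷ = 2.5 + 2·60 = 122.5; r = 122.5 − 122.5 = 0
x=65: ŷ = 2.5 + 2·65 = 132.5; r = 131.5 − 132.5 = -1
SSE = 2.25 + 6.25 + 9 + 4 + 6.25 + 6.25 + 0 + 1 = 35
s = √(35/6) = 2.41523
r/s = 3 / 2.41523 = 1.24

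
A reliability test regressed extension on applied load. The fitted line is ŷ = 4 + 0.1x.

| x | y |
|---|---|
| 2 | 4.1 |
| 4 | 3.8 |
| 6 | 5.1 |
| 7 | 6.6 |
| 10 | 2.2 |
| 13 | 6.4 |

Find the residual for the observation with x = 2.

ŷ = 4 + 0.1·2 = 4.2
e = 4.1 − 4.2 = -0.1

e = -0.1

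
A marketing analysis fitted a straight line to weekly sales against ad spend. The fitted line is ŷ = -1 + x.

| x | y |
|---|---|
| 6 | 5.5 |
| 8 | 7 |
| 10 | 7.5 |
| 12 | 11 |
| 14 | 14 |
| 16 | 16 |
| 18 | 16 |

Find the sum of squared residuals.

SSE = 5.5

x=6: ŷ = -1 + 6 = 5; r = 5.5 − 5 = 0.5
x=8: ŷ = -1 + 8 = 7; r = 7 − 7 = 0
x=10: ŷ = -1 + 10 = 9; r = 7.5 − 9 = -1.5
x=12: ŷ = -1 + 12 = 11; r = 11 − 11 = 0
x=14: ŷ = -1 + 14 = 13; r = 14 − 13 = 1
x=16: ŷ = -1 + 16 = 15; r = 16 − 15 = 1
x=18: ŷ = -1 + 18 = 17; r = 16 − 17 = -1
SSE = 0.25 + 0 + 2.25 + 0 + 1 + 1 + 1 = 5.5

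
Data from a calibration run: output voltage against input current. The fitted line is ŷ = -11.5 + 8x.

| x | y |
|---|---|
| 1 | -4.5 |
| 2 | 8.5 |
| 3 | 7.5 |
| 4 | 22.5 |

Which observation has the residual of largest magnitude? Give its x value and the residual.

x=1: ŷ = -11.5 + 8·1 = -3.5; e = -4.5 − (-3.5) = -1
x=2: ŷ = -11.5 + 8·2 = 4.5; e = 8.5 − 4.5 = 4
x=3: ŷ = -11.5 + 8·3 = 12.5; e = 7.5 − 12.5 = -5
x=4: ŷ = -11.5 + 8·4 = 20.5; e = 22.5 − 20.5 = 2
Largest |e| is 5 at x = 3, residual -5.

x = 3, e = -5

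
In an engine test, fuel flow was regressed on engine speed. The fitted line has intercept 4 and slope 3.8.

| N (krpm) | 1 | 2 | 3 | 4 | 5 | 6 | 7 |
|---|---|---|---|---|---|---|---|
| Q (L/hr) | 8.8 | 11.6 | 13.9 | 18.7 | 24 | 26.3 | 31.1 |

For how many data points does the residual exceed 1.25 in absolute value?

N=1: Q̂ = 4 + 3.8·1 = 7.8; e = 8.8 − 7.8 = 1
N=2: Q̂ = 4 + 3.8·2 = 11.6; e = 11.6 − 11.6 = 0
N=3: Q̂ = 4 + 3.8·3 = 15.4; e = 13.9 − 15.4 = -1.5
N=4: Q̂ = 4 + 3.8·4 = 19.2; e = 18.7 − 19.2 = -0.5
N=5: Q̂ = 4 + 3.8·5 = 23; e = 24 − 23 = 1
N=6: Q̂ = 4 + 3.8·6 = 26.8; e = 26.3 − 26.8 = -0.5
N=7: Q̂ = 4 + 3.8·7 = 30.6; e = 31.1 − 30.6 = 0.5
|e| > 1.25: N=3 (|e|=1.5) → 1

1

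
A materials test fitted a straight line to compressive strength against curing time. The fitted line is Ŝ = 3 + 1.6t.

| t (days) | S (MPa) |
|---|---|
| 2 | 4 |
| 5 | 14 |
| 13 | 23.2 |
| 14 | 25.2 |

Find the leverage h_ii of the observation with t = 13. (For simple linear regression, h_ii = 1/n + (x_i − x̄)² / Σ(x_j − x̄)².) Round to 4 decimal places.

h = 0.4429

t̄ = (2 + 5 + 13 + 14)/4 = 8.5
Σ(t − t̄)² = 42.25 + 12.25 + 20.25 + 30.25 = 105
h = 1/4 + (4.5)²/105 = 0.25 + 0.192857 = 0.4429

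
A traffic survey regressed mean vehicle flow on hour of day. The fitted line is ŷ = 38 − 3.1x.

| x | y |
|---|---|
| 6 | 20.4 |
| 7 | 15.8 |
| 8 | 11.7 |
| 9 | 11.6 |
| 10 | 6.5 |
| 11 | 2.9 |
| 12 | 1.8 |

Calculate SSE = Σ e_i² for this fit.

SSE = 8

x=6: ŷ = 38 − 3.1·6 = 19.4; e = 20.4 − 19.4 = 1
x=7: ŷ = 38 − 3.1·7 = 16.3; e = 15.8 − 16.3 = -0.5
x=8: ŷ = 38 − 3.1·8 = 13.2; e = 11.7 − 13.2 = -1.5
x=9: ŷ = 38 − 3.1·9 = 10.1; e = 11.6 − 10.1 = 1.5
x=10: ŷ = 38 − 3.1·10 = 7; e = 6.5 − 7 = -0.5
x=11: ŷ = 38 − 3.1·11 = 3.9; e = 2.9 − 3.9 = -1
x=12: ŷ = 38 − 3.1·12 = 0.8; e = 1.8 − 0.8 = 1
SSE = 1 + 0.25 + 2.25 + 2.25 + 0.25 + 1 + 1 = 8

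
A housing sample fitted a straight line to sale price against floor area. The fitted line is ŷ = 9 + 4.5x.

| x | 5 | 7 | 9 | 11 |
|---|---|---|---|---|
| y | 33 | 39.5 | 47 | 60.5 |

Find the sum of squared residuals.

x=5: ŷ = 9 + 4.5·5 = 31.5; e = 33 − 31.5 = 1.5
x=7: ŷ = 9 + 4.5·7 = 40.5; e = 39.5 − 40.5 = -1
x=9: ŷ = 9 + 4.5·9 = 49.5; e = 47 − 49.5 = -2.5
x=11: ŷ = 9 + 4.5·11 = 58.5; e = 60.5 − 58.5 = 2
SSE = 2.25 + 1 + 6.25 + 4 = 13.5

SSE = 13.5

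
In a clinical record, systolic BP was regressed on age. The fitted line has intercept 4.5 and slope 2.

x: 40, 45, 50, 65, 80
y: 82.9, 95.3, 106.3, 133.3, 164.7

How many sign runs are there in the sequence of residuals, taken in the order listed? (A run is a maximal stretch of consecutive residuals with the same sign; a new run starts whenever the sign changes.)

4 runs

x=40: ŷ = 4.5 + 2·40 = 84.5; r = 82.9 − 84.5 = -1.6
x=45: ŷ = 4.5 + 2·45 = 94.5; r = 95.3 − 94.5 = 0.8
x=50: ŷ = 4.5 + 2·50 = 104.5; r = 106.3 − 104.5 = 1.8
x=65: ŷ = 4.5 + 2·65 = 134.5; r = 133.3 − 134.5 = -1.2
x=80: ŷ = 4.5 + 2·80 = 164.5; r = 164.7 − 164.5 = 0.2
Signs: − + + − +
Runs: −×1, +×2, −×1, +×1 → 4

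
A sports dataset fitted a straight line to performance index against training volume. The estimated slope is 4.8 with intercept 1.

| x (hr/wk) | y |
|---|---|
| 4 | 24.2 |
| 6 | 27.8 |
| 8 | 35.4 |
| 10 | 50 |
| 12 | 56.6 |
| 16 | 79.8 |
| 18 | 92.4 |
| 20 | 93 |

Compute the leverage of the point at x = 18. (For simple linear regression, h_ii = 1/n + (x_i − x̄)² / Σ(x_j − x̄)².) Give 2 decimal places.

h = 0.29

x̄ = (4 + 6 + 8 + 10 + 12 + 16 + 18 + 20)/8 = 11.75
Σ(x − x̄)² = 60.0625 + 33.0625 + 14.0625 + 3.0625 + 0.0625 + 18.0625 + 39.0625 + 68.0625 = 235.5
h = 1/8 + (6.25)²/235.5 = 0.125 + 0.16587 = 0.29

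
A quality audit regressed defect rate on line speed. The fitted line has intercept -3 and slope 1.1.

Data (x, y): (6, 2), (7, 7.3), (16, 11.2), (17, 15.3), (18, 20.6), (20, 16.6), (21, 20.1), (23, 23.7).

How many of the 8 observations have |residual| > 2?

4

x=6: ŷ = -3 + 1.1·6 = 3.6; e = 2 − 3.6 = -1.6
x=7: ŷ = -3 + 1.1·7 = 4.7; e = 7.3 − 4.7 = 2.6
x=16: ŷ = -3 + 1.1·16 = 14.6; e = 11.2 − 14.6 = -3.4
x=17: ŷ = -3 + 1.1·17 = 15.7; e = 15.3 − 15.7 = -0.4
x=18: ŷ = -3 + 1.1·18 = 16.8; e = 20.6 − 16.8 = 3.8
x=20: ŷ = -3 + 1.1·20 = 19; e = 16.6 − 19 = -2.4
x=21: ŷ = -3 + 1.1·21 = 20.1; e = 20.1 − 20.1 = 0
x=23: ŷ = -3 + 1.1·23 = 22.3; e = 23.7 − 22.3 = 1.4
|e| > 2: x=7 (|e|=2.6), x=16 (|e|=3.4), x=18 (|e|=3.8), x=20 (|e|=2.4) → 4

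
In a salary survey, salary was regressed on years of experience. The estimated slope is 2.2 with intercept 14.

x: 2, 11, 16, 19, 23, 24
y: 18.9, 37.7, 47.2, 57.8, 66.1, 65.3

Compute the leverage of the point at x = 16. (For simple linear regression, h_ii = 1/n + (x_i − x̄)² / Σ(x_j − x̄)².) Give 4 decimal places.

x̄ = (2 + 11 + 16 + 19 + 23 + 24)/6 = 15.8333
Σ(x − x̄)² = 191.361 + 23.3611 + 0.0277778 + 10.0278 + 51.3611 + 66.6944 = 342.833
h = 1/6 + (0.166667)²/342.833 = 0.166667 + 8.10241e-05 = 0.1667

h = 0.1667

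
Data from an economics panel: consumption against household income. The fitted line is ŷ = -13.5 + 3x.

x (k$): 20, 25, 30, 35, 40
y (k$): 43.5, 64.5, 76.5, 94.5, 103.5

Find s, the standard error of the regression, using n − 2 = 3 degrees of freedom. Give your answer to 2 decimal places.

x=20: ŷ = -13.5 + 3·20 = 46.5; r = 43.5 − 46.5 = -3
x=25: ŷ = -13.5 + 3·25 = 61.5; r = 64.5 − 61.5 = 3
x=30: ŷ = -13.5 + 3·30 = 76.5; r = 76.5 − 76.5 = 0
x=35: ŷ = -13.5 + 3·35 = 91.5; r = 94.5 − 91.5 = 3
x=40: ŷ = -13.5 + 3·40 = 106.5; r = 103.5 − 106.5 = -3
SSE = 9 + 9 + 0 + 9 + 9 = 36
s = √(36/3) = √12 ≈ 3.46

s = 3.46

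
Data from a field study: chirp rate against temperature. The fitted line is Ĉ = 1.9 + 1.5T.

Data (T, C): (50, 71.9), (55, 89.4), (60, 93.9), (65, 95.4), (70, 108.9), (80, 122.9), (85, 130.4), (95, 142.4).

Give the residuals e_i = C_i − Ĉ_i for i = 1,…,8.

T=50: Ĉ = 1.9 + 1.5·50 = 76.9; e = 71.9 − 76.9 = -5
T=55: Ĉ = 1.9 + 1.5·55 = 84.4; e = 89.4 − 84.4 = 5
T=60: Ĉ = 1.9 + 1.5·60 = 91.9; e = 93.9 − 91.9 = 2
T=65: Ĉ = 1.9 + 1.5·65 = 99.4; e = 95.4 − 99.4 = -4
T=70: Ĉ = 1.9 + 1.5·70 = 106.9; e = 108.9 − 106.9 = 2
T=80: Ĉ = 1.9 + 1.5·80 = 121.9; e = 122.9 − 121.9 = 1
T=85: Ĉ = 1.9 + 1.5·85 = 129.4; e = 130.4 − 129.4 = 1
T=95: Ĉ = 1.9 + 1.5·95 = 144.4; e = 142.4 − 144.4 = -2

-5, 5, 2, -4, 2, 1, 1, -2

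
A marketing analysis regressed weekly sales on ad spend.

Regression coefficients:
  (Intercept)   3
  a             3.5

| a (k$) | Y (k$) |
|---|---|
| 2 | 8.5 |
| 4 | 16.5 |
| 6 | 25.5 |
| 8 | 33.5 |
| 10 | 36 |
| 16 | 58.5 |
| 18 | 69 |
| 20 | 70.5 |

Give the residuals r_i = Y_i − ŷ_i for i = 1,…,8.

a=2: ŷ = 3 + 3.5·2 = 10; r = 8.5 − 10 = -1.5
a=4: ŷ = 3 + 3.5·4 = 17; r = 16.5 − 17 = -0.5
a=6: ŷ = 3 + 3.5·6 = 24; r = 25.5 − 24 = 1.5
a=8: ŷ = 3 + 3.5·8 = 31; r = 33.5 − 31 = 2.5
a=10: ŷ = 3 + 3.5·10 = 38; r = 36 − 38 = -2
a=16: ŷ = 3 + 3.5·16 = 59; r = 58.5 − 59 = -0.5
a=18: ŷ = 3 + 3.5·18 = 66; r = 69 − 66 = 3
a=20: ŷ = 3 + 3.5·20 = 73; r = 70.5 − 73 = -2.5

-1.5, -0.5, 1.5, 2.5, -2, -0.5, 3, -2.5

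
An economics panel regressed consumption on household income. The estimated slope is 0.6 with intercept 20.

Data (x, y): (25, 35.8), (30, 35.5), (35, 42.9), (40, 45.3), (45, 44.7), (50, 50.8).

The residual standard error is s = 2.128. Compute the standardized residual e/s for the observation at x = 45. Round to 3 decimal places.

-1.081

ŷ = 20 + 0.6·45 = 47
e = 44.7 − 47 = -2.3
e/s = -2.3 / 2.128 = -1.081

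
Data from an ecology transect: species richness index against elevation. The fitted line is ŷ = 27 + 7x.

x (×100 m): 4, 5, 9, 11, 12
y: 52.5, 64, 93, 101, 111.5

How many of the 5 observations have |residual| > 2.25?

x=4: ŷ = 27 + 7·4 = 55; r = 52.5 − 55 = -2.5
x=5: ŷ = 27 + 7·5 = 62; r = 64 − 62 = 2
x=9: ŷ = 27 + 7·9 = 90; r = 93 − 90 = 3
x=11: ŷ = 27 + 7·11 = 104; r = 101 − 104 = -3
x=12: ŷ = 27 + 7·12 = 111; r = 111.5 − 111 = 0.5
|r| > 2.25: x=4 (|r|=2.5), x=9 (|r|=3), x=11 (|r|=3) → 3

3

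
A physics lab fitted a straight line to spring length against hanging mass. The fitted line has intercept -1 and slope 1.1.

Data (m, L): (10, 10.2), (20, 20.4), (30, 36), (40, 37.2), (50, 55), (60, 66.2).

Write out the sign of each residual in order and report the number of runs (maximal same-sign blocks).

5 runs

m=10: ŷ = -1 + 1.1·10 = 10; r = 10.2 − 10 = 0.2
m=20: ŷ = -1 + 1.1·20 = 21; r = 20.4 − 21 = -0.6
m=30: ŷ = -1 + 1.1·30 = 32; r = 36 − 32 = 4
m=40: ŷ = -1 + 1.1·40 = 43; r = 37.2 − 43 = -5.8
m=50: ŷ = -1 + 1.1·50 = 54; r = 55 − 54 = 1
m=60: ŷ = -1 + 1.1·60 = 65; r = 66.2 − 65 = 1.2
Signs: + − + − + +
Runs: +×1, −×1, +×1, −×1, +×2 → 5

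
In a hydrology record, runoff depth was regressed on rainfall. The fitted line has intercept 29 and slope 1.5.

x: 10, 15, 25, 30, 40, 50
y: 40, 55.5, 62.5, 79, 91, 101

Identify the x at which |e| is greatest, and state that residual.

x = 30, e = 5

x=10: ŷ = 29 + 1.5·10 = 44; e = 40 − 44 = -4
x=15: ŷ = 29 + 1.5·15 = 51.5; e = 55.5 − 51.5 = 4
x=25: ŷ = 29 + 1.5·25 = 66.5; e = 62.5 − 66.5 = -4
x=30: ŷ = 29 + 1.5·30 = 74; e = 79 − 74 = 5
x=40: ŷ = 29 + 1.5·40 = 89; e = 91 − 89 = 2
x=50: ŷ = 29 + 1.5·50 = 104; e = 101 − 104 = -3
Largest |e| is 5 at x = 30, residual 5.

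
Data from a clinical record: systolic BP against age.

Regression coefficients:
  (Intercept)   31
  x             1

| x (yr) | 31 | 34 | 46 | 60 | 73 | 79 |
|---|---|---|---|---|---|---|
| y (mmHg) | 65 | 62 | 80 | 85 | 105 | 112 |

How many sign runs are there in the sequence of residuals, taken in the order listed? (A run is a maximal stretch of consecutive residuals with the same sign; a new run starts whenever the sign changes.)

5 runs

x=31: ŷ = 31 + 31 = 62; e = 65 − 62 = 3
x=34: ŷ = 31 + 34 = 65; e = 62 − 65 = -3
x=46: ŷ = 31 + 46 = 77; e = 80 − 77 = 3
x=60: ŷ = 31 + 60 = 91; e = 85 − 91 = -6
x=73: ŷ = 31 + 73 = 104; e = 105 − 104 = 1
x=79: ŷ = 31 + 79 = 110; e = 112 − 110 = 2
Signs: + − + − + +
Runs: +×1, −×1, +×1, −×1, +×2 → 5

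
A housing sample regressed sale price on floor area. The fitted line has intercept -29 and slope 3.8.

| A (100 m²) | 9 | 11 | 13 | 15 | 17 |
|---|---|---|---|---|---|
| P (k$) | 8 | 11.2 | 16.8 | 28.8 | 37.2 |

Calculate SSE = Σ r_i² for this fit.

SSE = 26.56

A=9: P̂ = -29 + 3.8·9 = 5.2; r = 8 − 5.2 = 2.8
A=11: P̂ = -29 + 3.8·11 = 12.8; r = 11.2 − 12.8 = -1.6
A=13: P̂ = -29 + 3.8·13 = 20.4; r = 16.8 − 20.4 = -3.6
A=15: P̂ = -29 + 3.8·15 = 28; r = 28.8 − 28 = 0.8
A=17: P̂ = -29 + 3.8·17 = 35.6; r = 37.2 − 35.6 = 1.6
SSE = 7.84 + 2.56 + 12.96 + 0.64 + 2.56 = 26.56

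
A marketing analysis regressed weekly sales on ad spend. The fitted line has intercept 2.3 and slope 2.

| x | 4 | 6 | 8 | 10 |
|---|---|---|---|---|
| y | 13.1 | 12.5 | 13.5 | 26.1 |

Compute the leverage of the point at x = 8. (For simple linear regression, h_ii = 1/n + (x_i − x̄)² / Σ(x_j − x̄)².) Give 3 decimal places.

x̄ = (4 + 6 + 8 + 10)/4 = 7
Σ(x − x̄)² = 9 + 1 + 1 + 9 = 20
h = 1/4 + (1)²/20 = 0.25 + 0.05 = 0.300

h = 0.300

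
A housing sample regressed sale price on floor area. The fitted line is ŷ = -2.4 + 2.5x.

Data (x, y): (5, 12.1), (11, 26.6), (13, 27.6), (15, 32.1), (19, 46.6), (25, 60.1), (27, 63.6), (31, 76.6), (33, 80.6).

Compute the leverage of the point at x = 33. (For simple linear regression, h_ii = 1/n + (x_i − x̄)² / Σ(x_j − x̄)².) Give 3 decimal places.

h = 0.342

x̄ = (5 + 11 + 13 + 15 + 19 + 25 + 27 + 31 + 33)/9 = 19.8889
Σ(x − x̄)² = 221.679 + 79.0123 + 47.4568 + 23.9012 + 0.790123 + 26.1235 + 50.5679 + 123.457 + 171.901 = 744.889
h = 1/9 + (13.1111)²/744.889 = 0.111111 + 0.230774 = 0.342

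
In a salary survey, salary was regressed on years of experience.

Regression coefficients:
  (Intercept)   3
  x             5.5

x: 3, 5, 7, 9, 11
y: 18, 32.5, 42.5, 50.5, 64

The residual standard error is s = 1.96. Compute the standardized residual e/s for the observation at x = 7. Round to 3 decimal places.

0.510

ŷ = 3 + 5.5·7 = 41.5
e = 42.5 − 41.5 = 1
e/s = 1 / 1.96 = 0.510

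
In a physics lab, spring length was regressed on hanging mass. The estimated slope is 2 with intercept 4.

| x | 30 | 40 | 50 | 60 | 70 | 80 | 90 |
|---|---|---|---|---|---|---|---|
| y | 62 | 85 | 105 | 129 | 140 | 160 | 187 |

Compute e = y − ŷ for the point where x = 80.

e = -4

ŷ = 4 + 2·80 = 164
e = 160 − 164 = -4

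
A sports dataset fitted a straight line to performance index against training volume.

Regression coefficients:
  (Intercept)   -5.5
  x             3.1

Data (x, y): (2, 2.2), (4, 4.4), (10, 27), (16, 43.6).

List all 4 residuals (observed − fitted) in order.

1.5, -2.5, 1.5, -0.5

x=2: ŷ = -5.5 + 3.1·2 = 0.7; r = 2.2 − 0.7 = 1.5
x=4: ŷ = -5.5 + 3.1·4 = 6.9; r = 4.4 − 6.9 = -2.5
x=10: ŷ = -5.5 + 3.1·10 = 25.5; r = 27 − 25.5 = 1.5
x=16: ŷ = -5.5 + 3.1·16 = 44.1; r = 43.6 − 44.1 = -0.5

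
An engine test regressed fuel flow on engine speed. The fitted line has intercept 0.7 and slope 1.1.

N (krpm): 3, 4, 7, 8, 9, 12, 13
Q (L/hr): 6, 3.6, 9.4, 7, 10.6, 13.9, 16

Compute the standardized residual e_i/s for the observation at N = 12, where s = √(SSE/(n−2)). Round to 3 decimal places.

0.000

N=3: ŷ = 0.7 + 1.1·3 = 4; e = 6 − 4 = 2
N=4: ŷ = 0.7 + 1.1·4 = 5.1; e = 3.6 − 5.1 = -1.5
N=7: ŷ = 0.7 + 1.1·7 = 8.4; e = 9.4 − 8.4 = 1
N=8: ŷ = 0.7 + 1.1·8 = 9.5; e = 7 − 9.5 = -2.5
N=9: ŷ = 0.7 + 1.1·9 = 10.6; e = 10.6 − 10.6 = 0
N=12: ŷ = 0.7 + 1.1·12 = 13.9; e = 13.9 − 13.9 = 0
N=13: ŷ = 0.7 + 1.1·13 = 15; e = 16 − 15 = 1
SSE = 4 + 2.25 + 1 + 6.25 + 0 + 0 + 1 = 14.5
s = √(14.5/5) = 1.70294
e/s = 0 / 1.70294 = 0.000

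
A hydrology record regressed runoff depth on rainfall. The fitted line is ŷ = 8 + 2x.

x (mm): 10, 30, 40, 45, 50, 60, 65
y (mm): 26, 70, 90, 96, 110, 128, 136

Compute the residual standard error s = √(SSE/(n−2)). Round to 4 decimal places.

s = 2.1909

x=10: ŷ = 8 + 2·10 = 28; e = 26 − 28 = -2
x=30: ŷ = 8 + 2·30 = 68; e = 70 − 68 = 2
x=40: ŷ = 8 + 2·40 = 88; e = 90 − 88 = 2
x=45: ŷ = 8 + 2·45 = 98; e = 96 − 98 = -2
x=50: ŷ = 8 + 2·50 = 108; e = 110 − 108 = 2
x=60: ŷ = 8 + 2·60 = 128; e = 128 − 128 = 0
x=65: ŷ = 8 + 2·65 = 138; e = 136 − 138 = -2
SSE = 4 + 4 + 4 + 4 + 4 + 0 + 4 = 24
s = √(24/5) = √4.8 ≈ 2.1909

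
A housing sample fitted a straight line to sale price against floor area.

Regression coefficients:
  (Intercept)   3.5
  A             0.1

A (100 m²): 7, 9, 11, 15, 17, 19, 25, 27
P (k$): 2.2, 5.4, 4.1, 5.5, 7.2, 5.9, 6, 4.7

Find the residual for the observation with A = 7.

e = -2

ŷ = 3.5 + 0.1·7 = 4.2
e = 2.2 − 4.2 = -2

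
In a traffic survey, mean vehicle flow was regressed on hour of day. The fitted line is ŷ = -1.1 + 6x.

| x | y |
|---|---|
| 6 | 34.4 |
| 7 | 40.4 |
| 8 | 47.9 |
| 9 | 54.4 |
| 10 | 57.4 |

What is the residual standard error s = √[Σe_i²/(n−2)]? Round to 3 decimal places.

s = 1.414

x=6: ŷ = -1.1 + 6·6 = 34.9; e = 34.4 − 34.9 = -0.5
x=7: ŷ = -1.1 + 6·7 = 40.9; e = 40.4 − 40.9 = -0.5
x=8: ŷ = -1.1 + 6·8 = 46.9; e = 47.9 − 46.9 = 1
x=9: ŷ = -1.1 + 6·9 = 52.9; e = 54.4 − 52.9 = 1.5
x=10: ŷ = -1.1 + 6·10 = 58.9; e = 57.4 − 58.9 = -1.5
SSE = 0.25 + 0.25 + 1 + 2.25 + 2.25 = 6
s = √(6/3) = √2 ≈ 1.414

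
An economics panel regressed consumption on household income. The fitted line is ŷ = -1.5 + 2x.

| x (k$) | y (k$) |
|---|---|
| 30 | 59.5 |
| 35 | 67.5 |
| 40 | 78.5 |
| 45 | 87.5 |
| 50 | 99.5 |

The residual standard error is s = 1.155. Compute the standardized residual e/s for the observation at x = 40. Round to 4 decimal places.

ŷ = -1.5 + 2·40 = 78.5
e = 78.5 − 78.5 = 0
e/s = 0 / 1.155 = 0.0000

0.0000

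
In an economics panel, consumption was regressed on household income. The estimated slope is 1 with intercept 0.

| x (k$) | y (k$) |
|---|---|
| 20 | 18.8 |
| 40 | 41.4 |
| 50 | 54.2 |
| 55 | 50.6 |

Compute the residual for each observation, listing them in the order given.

x=20: ŷ = 20 = 20; e = 18.8 − 20 = -1.2
x=40: ŷ = 40 = 40; e = 41.4 − 40 = 1.4
x=50: ŷ = 50 = 50; e = 54.2 − 50 = 4.2
x=55: ŷ = 55 = 55; e = 50.6 − 55 = -4.4

-1.2, 1.4, 4.2, -4.4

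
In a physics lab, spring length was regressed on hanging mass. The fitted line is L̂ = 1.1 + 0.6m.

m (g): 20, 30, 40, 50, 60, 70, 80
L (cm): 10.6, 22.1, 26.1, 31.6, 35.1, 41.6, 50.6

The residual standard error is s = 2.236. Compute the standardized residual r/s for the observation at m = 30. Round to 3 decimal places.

L̂ = 1.1 + 0.6·30 = 19.1
r = 22.1 − 19.1 = 3
r/s = 3 / 2.236 = 1.342

1.342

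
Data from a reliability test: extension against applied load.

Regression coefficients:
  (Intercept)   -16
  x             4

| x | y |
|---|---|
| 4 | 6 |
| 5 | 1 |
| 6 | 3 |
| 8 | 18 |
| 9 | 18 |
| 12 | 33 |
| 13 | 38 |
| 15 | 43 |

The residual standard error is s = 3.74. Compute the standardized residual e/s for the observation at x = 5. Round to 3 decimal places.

ŷ = -16 + 4·5 = 4
e = 1 − 4 = -3
e/s = -3 / 3.74 = -0.802

-0.802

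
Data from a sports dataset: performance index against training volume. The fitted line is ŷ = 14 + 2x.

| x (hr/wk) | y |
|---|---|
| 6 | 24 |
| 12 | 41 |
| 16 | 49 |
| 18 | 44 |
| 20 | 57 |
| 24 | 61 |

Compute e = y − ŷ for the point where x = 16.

e = 3

ŷ = 14 + 2·16 = 46
e = 49 − 46 = 3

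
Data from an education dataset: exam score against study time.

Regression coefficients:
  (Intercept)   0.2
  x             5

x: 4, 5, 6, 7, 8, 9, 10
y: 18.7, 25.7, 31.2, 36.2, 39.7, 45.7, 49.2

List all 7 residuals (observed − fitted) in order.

x=4: ŷ = 0.2 + 5·4 = 20.2; e = 18.7 − 20.2 = -1.5
x=5: ŷ = 0.2 + 5·5 = 25.2; e = 25.7 − 25.2 = 0.5
x=6: ŷ = 0.2 + 5·6 = 30.2; e = 31.2 − 30.2 = 1
x=7: ŷ = 0.2 + 5·7 = 35.2; e = 36.2 − 35.2 = 1
x=8: ŷ = 0.2 + 5·8 = 40.2; e = 39.7 − 40.2 = -0.5
x=9: ŷ = 0.2 + 5·9 = 45.2; e = 45.7 − 45.2 = 0.5
x=10: ŷ = 0.2 + 5·10 = 50.2; e = 49.2 − 50.2 = -1

-1.5, 0.5, 1, 1, -0.5, 0.5, -1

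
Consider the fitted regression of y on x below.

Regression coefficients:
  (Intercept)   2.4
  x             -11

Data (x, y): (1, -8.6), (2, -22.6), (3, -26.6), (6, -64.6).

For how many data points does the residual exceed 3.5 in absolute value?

1

x=1: ŷ = 2.4 − 11·1 = -8.6; r = -8.6 − (-8.6) = 0
x=2: ŷ = 2.4 − 11·2 = -19.6; r = -22.6 − (-19.6) = -3
x=3: ŷ = 2.4 − 11·3 = -30.6; r = -26.6 − (-30.6) = 4
x=6: ŷ = 2.4 − 11·6 = -63.6; r = -64.6 − (-63.6) = -1
|r| > 3.5: x=3 (|r|=4) → 1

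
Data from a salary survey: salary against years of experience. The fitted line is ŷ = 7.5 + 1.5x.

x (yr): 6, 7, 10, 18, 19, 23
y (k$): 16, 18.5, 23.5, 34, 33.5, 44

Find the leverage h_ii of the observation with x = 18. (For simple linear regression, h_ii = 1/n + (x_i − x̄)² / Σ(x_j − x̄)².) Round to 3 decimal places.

h = 0.236

x̄ = (6 + 7 + 10 + 18 + 19 + 23)/6 = 13.8333
Σ(x − x̄)² = 61.3611 + 46.6944 + 14.6944 + 17.3611 + 26.6944 + 84.0278 = 250.833
h = 1/6 + (4.16667)²/250.833 = 0.166667 + 0.0692137 = 0.236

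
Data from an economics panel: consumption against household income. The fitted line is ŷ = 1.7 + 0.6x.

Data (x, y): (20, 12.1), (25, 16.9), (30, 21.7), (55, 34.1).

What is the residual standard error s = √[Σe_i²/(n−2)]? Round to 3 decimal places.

x=20: ŷ = 1.7 + 0.6·20 = 13.7; e = 12.1 − 13.7 = -1.6
x=25: ŷ = 1.7 + 0.6·25 = 16.7; e = 16.9 − 16.7 = 0.2
x=30: ŷ = 1.7 + 0.6·30 = 19.7; e = 21.7 − 19.7 = 2
x=55: ŷ = 1.7 + 0.6·55 = 34.7; e = 34.1 − 34.7 = -0.6
SSE = 2.56 + 0.04 + 4 + 0.36 = 6.96
s = √(6.96/2) = √3.48 ≈ 1.865

s = 1.865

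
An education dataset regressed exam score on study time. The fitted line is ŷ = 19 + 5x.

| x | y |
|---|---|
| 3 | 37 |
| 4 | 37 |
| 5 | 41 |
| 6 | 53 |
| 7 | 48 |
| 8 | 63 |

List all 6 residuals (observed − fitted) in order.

x=3: ŷ = 19 + 5·3 = 34; r = 37 − 34 = 3
x=4: ŷ = 19 + 5·4 = 39; r = 37 − 39 = -2
x=5: ŷ = 19 + 5·5 = 44; r = 41 − 44 = -3
x=6: ŷ = 19 + 5·6 = 49; r = 53 − 49 = 4
x=7: ŷ = 19 + 5·7 = 54; r = 48 − 54 = -6
x=8: ŷ = 19 + 5·8 = 59; r = 63 − 59 = 4

3, -2, -3, 4, -6, 4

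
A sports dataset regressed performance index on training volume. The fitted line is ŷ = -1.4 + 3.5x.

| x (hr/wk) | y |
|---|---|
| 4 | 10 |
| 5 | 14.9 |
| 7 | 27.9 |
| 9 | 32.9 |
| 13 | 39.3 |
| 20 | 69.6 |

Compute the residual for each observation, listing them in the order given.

-2.6, -1.2, 4.8, 2.8, -4.8, 1

x=4: ŷ = -1.4 + 3.5·4 = 12.6; e = 10 − 12.6 = -2.6
x=5: ŷ = -1.4 + 3.5·5 = 16.1; e = 14.9 − 16.1 = -1.2
x=7: ŷ = -1.4 + 3.5·7 = 23.1; e = 27.9 − 23.1 = 4.8
x=9: ŷ = -1.4 + 3.5·9 = 30.1; e = 32.9 − 30.1 = 2.8
x=13: ŷ = -1.4 + 3.5·13 = 44.1; e = 39.3 − 44.1 = -4.8
x=20: ŷ = -1.4 + 3.5·20 = 68.6; e = 69.6 − 68.6 = 1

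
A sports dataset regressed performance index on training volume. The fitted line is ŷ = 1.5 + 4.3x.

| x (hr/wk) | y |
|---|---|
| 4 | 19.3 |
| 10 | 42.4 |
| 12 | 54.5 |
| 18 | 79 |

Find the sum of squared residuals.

x=4: ŷ = 1.5 + 4.3·4 = 18.7; r = 19.3 − 18.7 = 0.6
x=10: ŷ = 1.5 + 4.3·10 = 44.5; r = 42.4 − 44.5 = -2.1
x=12: ŷ = 1.5 + 4.3·12 = 53.1; r = 54.5 − 53.1 = 1.4
x=18: ŷ = 1.5 + 4.3·18 = 78.9; r = 79 − 78.9 = 0.1
SSE = 0.36 + 4.41 + 1.96 + 0.01 = 6.74

SSE = 6.74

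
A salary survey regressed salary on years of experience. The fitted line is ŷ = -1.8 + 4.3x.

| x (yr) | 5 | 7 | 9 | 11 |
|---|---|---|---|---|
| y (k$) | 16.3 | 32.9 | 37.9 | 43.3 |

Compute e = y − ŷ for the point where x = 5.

ŷ = -1.8 + 4.3·5 = 19.7
e = 16.3 − 19.7 = -3.4

e = -3.4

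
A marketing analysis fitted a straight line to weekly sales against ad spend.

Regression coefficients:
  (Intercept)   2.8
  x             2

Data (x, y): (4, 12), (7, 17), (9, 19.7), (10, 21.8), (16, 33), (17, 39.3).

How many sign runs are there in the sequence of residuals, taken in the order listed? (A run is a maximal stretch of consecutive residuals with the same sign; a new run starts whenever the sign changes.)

3 runs

x=4: ŷ = 2.8 + 2·4 = 10.8; e = 12 − 10.8 = 1.2
x=7: ŷ = 2.8 + 2·7 = 16.8; e = 17 − 16.8 = 0.2
x=9: ŷ = 2.8 + 2·9 = 20.8; e = 19.7 − 20.8 = -1.1
x=10: ŷ = 2.8 + 2·10 = 22.8; e = 21.8 − 22.8 = -1
x=16: ŷ = 2.8 + 2·16 = 34.8; e = 33 − 34.8 = -1.8
x=17: ŷ = 2.8 + 2·17 = 36.8; e = 39.3 − 36.8 = 2.5
Signs: + + − − − +
Runs: +×2, −×3, +×1 → 3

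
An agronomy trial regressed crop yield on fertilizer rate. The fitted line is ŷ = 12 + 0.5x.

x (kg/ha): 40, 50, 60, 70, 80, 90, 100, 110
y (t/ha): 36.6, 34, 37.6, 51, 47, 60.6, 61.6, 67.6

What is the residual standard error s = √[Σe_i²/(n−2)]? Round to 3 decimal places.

s = 4.163

x=40: ŷ = 12 + 0.5·40 = 32; e = 36.6 − 32 = 4.6
x=50: ŷ = 12 + 0.5·50 = 37; e = 34 − 37 = -3
x=60: ŷ = 12 + 0.5·60 = 42; e = 37.6 − 42 = -4.4
x=70: ŷ = 12 + 0.5·70 = 47; e = 51 − 47 = 4
x=80: ŷ = 12 + 0.5·80 = 52; e = 47 − 52 = -5
x=90: ŷ = 12 + 0.5·90 = 57; e = 60.6 − 57 = 3.6
x=100: ŷ = 12 + 0.5·100 = 62; e = 61.6 − 62 = -0.4
x=110: ŷ = 12 + 0.5·110 = 67; e = 67.6 − 67 = 0.6
SSE = 21.16 + 9 + 19.36 + 16 + 25 + 12.96 + 0.16 + 0.36 = 104
s = √(104/6) = √17.3333 ≈ 4.163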